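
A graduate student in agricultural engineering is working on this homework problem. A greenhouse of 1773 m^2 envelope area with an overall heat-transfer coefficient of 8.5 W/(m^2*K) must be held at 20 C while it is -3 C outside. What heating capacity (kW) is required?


dT = 20 - (-3) = 23 K
Q = U * A * dT
  = 8.5 * 1773 * 23
  = 346621.50 W = 346.62 kW


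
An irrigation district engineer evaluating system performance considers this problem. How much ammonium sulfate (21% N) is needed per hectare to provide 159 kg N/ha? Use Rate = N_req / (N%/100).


Rate = N_required / (N_content / 100)
     = 159 / (21 / 100)
     = 159 / 0.21
     = 757.14 kg/ha


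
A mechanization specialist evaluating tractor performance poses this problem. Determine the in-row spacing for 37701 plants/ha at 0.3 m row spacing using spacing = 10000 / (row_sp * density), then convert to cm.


spacing = 10000 / (row_sp * density)
        = 10000 / (0.3 * 37701)
        = 10000 / 11310.30
        = 0.88415 m = 88.41 cm


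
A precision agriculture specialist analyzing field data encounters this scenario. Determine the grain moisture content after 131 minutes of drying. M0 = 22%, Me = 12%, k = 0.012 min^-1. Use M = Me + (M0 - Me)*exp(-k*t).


M = Me + (M0 - Me) * e^(-k*t)
  = 12 + (22 - 12) * e^(-0.012*131)
  = 12 + 10 * e^(-1.572)
  = 12 + 10 * 0.20763
  = 12 + 2.0763
  = 14.08%


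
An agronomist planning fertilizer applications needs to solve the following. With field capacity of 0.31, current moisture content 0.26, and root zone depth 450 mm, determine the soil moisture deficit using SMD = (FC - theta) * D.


SMD = (FC - theta) * D
    = (0.31 - 0.26) * 450
    = 0.050 * 450
    = 22.50 mm


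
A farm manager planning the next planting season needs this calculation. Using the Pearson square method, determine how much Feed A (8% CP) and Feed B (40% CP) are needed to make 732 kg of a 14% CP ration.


parts_A = CP_b - target = 40 - 14 = 26
parts_B = target - CP_a = 14 - 8 = 6
total_parts = 26 + 6 = 32
Feed A = 732 * 26 / 32 = 594.75 kg
Feed B = 732 * 6 / 32 = 137.25 kg

594.75 kg


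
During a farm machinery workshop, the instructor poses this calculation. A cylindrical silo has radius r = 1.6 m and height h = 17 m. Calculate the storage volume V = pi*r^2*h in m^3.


V = pi * r^2 * h
  = pi * 1.6^2 * 17
  = pi * 2.56 * 17
  = 136.72 m^3


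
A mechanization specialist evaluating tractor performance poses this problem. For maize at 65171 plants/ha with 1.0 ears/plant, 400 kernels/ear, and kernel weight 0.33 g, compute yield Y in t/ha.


Y = density * ears * kernels * kw
  = 65171 * 1.0 * 400 * 0.33 g/ha
  = 8602572 g/ha
  = 8602.57 kg/ha = 8.60 t/ha


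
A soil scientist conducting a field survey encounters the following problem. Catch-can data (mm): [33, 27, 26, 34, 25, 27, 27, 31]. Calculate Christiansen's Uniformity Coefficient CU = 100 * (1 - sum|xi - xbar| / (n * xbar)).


xbar = 230 / 8 = 28.750
sum|xi - xbar| = 23.500
CU = 100 * (1 - 23.500 / (8 * 28.750))
   = 100 * (1 - 0.1022)
   = 89.78%


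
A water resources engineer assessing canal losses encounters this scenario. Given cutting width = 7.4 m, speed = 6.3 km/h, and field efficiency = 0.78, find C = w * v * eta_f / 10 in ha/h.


C = w * v * eta_f / 10
  = 7.4 * 6.3 * 0.78 / 10
  = 36.36 / 10
  = 3.64 ha/h


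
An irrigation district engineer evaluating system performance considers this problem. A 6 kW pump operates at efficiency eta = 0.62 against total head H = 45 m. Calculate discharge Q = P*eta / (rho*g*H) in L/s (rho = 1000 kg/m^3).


Q = (P * 1000 * eta) / (rho * g * H)
  = (6 * 1000 * 0.62) / (1000 * 9.81 * 45)
  = 3720 / 441450
  = 0.00843 m^3/s = 8.43 L/s


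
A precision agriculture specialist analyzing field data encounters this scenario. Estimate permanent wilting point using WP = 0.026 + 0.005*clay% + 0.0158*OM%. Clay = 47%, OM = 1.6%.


WP = 0.026 + 0.005*47 + 0.0158*1.6
   = 0.026 + 0.2350 + 0.0253
   = 0.2863


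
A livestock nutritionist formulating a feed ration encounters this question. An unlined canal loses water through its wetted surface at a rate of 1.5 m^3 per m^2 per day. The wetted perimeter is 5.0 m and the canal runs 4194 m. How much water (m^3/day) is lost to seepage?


S = C * P * L
  = 1.5 * 5.0 * 4194
  = 31455 m^3/day


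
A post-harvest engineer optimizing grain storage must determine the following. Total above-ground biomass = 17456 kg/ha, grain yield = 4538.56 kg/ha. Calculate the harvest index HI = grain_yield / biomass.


HI = grain_yield / biomass
   = 4538.56 / 17456
   = 0.26


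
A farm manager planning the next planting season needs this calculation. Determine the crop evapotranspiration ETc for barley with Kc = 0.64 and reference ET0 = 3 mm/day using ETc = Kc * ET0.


ETc = Kc * ET0
    = 0.64 * 3
    = 1.92 mm/day


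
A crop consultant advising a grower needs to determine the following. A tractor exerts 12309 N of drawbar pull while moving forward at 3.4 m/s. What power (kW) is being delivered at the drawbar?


P = F * v / 1000
  = 12309 * 3.4 / 1000
  = 41850.60 / 1000
  = 41.85 kW


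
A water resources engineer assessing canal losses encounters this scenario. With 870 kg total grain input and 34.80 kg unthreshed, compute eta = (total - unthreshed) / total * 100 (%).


eta = (total - unthreshed) / total * 100
    = (870 - 34.80) / 870 * 100
    = 835.20 / 870 * 100
    = 96%


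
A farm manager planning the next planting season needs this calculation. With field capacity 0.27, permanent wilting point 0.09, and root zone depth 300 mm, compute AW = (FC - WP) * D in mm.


AW = (FC - WP) * D
   = (0.27 - 0.09) * 300
   = 0.18 * 300
   = 54 mm


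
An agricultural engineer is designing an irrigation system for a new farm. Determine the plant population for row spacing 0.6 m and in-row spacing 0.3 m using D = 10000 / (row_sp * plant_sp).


D = 10000 / (row_sp * plant_sp)
  = 10000 / (0.6 * 0.3)
  = 10000 / 0.1800
  = 55555.56 plants/ha


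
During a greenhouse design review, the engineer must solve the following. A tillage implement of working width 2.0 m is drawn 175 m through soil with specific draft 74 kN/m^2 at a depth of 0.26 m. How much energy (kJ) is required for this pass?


E = k * d * w * L
  = 74 * 0.26 * 2.0 * 175
  = 6734 kJ


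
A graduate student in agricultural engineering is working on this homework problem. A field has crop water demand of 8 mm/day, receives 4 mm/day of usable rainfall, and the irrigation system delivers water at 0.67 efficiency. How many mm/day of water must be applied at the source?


IWR = (ETc - Pe) / Ea
    = (8 - 4) / 0.67
    = 4 / 0.67
    = 5.97 mm/day


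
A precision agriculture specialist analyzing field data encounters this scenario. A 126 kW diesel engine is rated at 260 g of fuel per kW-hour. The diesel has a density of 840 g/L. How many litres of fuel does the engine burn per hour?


FC = P * BSFC / rho_fuel
   = 126 * 260 / 840
   = 32760 / 840
   = 39 L/h


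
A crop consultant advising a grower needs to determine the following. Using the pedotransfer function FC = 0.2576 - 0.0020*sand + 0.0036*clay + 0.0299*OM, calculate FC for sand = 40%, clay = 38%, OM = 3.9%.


FC = 0.2576 - 0.0020*40 + 0.0036*38 + 0.0299*3.9
   = 0.2576 - 0.0800 + 0.1368 + 0.1166
   = 0.4310


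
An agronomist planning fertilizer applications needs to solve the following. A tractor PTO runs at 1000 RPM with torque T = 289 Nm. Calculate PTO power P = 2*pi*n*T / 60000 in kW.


P = 2*pi*n*T / 60000
  = 2*pi * 1000 * 289 / 60000
  = 1815840.55 / 60000
  = 30.26 kW


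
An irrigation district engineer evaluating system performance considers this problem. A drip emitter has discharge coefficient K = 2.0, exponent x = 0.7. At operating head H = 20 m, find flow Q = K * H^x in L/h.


Q = K * H^x
  = 2.0 * 20^0.7
  = 2.0 * 8.1418
  = 16.28 L/h


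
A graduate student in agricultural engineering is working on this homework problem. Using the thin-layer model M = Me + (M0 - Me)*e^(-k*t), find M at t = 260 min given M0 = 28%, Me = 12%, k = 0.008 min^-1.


M = Me + (M0 - Me) * e^(-k*t)
  = 12 + (28 - 12) * e^(-0.008*260)
  = 12 + 16 * e^(-2.080)
  = 12 + 16 * 0.12493
  = 12 + 1.9989
  = 14.00%


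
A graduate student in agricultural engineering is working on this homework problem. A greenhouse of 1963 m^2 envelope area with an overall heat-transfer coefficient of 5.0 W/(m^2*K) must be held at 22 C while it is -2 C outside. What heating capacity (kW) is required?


dT = 22 - (-2) = 24 K
Q = U * A * dT
  = 5.0 * 1963 * 24
  = 235560 W = 235.56 kW


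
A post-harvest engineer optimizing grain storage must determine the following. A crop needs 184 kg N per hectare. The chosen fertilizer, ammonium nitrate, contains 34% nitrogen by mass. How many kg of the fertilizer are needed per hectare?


Rate = N_required / (N_content / 100)
     = 184 / (34 / 100)
     = 184 / 0.34
     = 541.18 kg/ha


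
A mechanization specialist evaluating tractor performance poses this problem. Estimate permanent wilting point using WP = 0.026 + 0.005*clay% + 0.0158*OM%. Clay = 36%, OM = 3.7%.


WP = 0.026 + 0.005*36 + 0.0158*3.7
   = 0.026 + 0.1800 + 0.0585
   = 0.2645


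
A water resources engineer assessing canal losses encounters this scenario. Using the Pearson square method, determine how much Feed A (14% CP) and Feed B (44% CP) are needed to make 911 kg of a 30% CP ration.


parts_A = CP_b - target = 44 - 30 = 14
parts_B = target - CP_a = 30 - 14 = 16
total_parts = 14 + 16 = 30
Feed A = 911 * 14 / 30 = 425.13 kg
Feed B = 911 * 16 / 30 = 485.87 kg

425.13 kg


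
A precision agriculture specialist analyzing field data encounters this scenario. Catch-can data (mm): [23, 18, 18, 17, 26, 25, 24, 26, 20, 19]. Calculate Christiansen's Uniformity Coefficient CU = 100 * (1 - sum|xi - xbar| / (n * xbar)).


xbar = 216 / 10 = 21.600
sum|xi - xbar| = 32
CU = 100 * (1 - 32 / (10 * 21.600))
   = 100 * (1 - 0.1481)
   = 85.19%


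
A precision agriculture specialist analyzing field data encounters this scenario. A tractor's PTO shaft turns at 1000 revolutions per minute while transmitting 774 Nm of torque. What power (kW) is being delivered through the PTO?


P = 2*pi*n*T / 60000
  = 2*pi * 1000 * 774 / 60000
  = 4863185.43 / 60000
  = 81.05 kW


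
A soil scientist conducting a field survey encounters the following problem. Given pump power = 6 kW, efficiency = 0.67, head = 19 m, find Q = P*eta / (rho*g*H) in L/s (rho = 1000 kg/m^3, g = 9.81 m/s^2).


Q = (P * 1000 * eta) / (rho * g * H)
  = (6 * 1000 * 0.67) / (1000 * 9.81 * 19)
  = 4020 / 186390
  = 0.02157 m^3/s = 21.57 L/s


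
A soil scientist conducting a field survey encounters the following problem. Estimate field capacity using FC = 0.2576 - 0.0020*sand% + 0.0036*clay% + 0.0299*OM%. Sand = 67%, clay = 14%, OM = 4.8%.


FC = 0.2576 - 0.0020*67 + 0.0036*14 + 0.0299*4.8
   = 0.2576 - 0.1340 + 0.0504 + 0.1435
   = 0.3175


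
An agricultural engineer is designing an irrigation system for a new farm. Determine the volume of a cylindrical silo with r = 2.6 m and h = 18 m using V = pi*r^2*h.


V = pi * r^2 * h
  = pi * 2.6^2 * 18
  = pi * 6.76 * 18
  = 382.27 m^3


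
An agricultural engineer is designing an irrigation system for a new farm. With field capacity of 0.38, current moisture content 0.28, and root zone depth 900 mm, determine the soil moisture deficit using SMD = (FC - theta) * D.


SMD = (FC - theta) * D
    = (0.38 - 0.28) * 900
    = 0.100 * 900
    = 90 mm


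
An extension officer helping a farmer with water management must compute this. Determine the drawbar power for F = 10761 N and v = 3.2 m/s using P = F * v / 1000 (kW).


P = F * v / 1000
  = 10761 * 3.2 / 1000
  = 34435.20 / 1000
  = 34.44 kW


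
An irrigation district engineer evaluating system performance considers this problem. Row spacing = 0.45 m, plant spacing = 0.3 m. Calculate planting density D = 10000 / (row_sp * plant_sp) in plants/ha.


D = 10000 / (row_sp * plant_sp)
  = 10000 / (0.45 * 0.3)
  = 10000 / 0.1350
  = 74074.07 plants/ha


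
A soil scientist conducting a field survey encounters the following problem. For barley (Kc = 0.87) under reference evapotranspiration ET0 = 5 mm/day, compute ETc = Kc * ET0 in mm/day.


ETc = Kc * ET0
    = 0.87 * 5
    = 4.35 mm/day


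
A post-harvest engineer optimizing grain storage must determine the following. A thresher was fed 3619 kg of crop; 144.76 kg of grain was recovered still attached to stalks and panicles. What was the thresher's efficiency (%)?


eta = (total - unthreshed) / total * 100
    = (3619 - 144.76) / 3619 * 100
    = 3474.24 / 3619 * 100
    = 96%


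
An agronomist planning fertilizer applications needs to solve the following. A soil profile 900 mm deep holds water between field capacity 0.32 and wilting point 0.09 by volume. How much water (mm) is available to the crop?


AW = (FC - WP) * D
   = (0.32 - 0.09) * 900
   = 0.23 * 900
   = 207 mm


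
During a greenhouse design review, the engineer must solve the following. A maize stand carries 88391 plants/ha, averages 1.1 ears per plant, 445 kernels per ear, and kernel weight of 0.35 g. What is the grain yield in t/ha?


Y = density * ears * kernels * kw
  = 88391 * 1.1 * 445 * 0.35 g/ha
  = 15143588.08 g/ha
  = 15143.59 kg/ha = 15.14 t/ha


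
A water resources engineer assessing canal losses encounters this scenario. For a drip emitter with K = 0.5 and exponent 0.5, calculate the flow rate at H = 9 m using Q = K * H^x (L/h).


Q = K * H^x
  = 0.5 * 9^0.5
  = 0.5 * 3
  = 1.50 L/h


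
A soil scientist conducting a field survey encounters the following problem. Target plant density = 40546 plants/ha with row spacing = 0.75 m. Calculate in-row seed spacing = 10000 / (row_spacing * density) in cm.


spacing = 10000 / (row_sp * density)
        = 10000 / (0.75 * 40546)
        = 10000 / 30409.50
        = 0.32884 m = 32.88 cm


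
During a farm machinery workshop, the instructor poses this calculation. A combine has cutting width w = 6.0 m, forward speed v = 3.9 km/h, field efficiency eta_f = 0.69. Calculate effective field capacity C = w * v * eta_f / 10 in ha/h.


C = w * v * eta_f / 10
  = 6.0 * 3.9 * 0.69 / 10
  = 16.15 / 10
  = 1.61 ha/h


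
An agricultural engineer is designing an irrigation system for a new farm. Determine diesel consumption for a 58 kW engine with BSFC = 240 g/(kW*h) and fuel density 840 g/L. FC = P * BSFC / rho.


FC = P * BSFC / rho_fuel
   = 58 * 240 / 840
   = 13920 / 840
   = 16.57 L/h


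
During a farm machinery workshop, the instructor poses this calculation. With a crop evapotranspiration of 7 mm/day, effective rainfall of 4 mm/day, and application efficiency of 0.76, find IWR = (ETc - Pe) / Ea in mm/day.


IWR = (ETc - Pe) / Ea
    = (7 - 4) / 0.76
    = 3 / 0.76
    = 3.95 mm/day


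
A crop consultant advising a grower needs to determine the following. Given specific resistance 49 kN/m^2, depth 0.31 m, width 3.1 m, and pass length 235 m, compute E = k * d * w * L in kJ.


E = k * d * w * L
  = 49 * 0.31 * 3.1 * 235
  = 11065.92 kJ


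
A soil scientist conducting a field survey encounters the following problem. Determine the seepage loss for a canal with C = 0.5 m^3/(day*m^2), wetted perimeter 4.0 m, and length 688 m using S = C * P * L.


S = C * P * L
  = 0.5 * 4.0 * 688
  = 1376 m^3/day


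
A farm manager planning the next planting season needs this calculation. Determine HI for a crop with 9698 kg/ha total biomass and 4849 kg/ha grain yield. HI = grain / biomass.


HI = grain_yield / biomass
   = 4849 / 9698
   = 0.50


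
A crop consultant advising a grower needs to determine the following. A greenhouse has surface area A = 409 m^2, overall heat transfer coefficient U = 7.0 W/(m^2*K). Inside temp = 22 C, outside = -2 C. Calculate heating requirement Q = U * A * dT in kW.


dT = 22 - (-2) = 24 K
Q = U * A * dT
  = 7.0 * 409 * 24
  = 68712 W = 68.71 kW


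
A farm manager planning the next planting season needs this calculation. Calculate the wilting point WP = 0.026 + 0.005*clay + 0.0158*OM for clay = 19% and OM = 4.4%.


WP = 0.026 + 0.005*19 + 0.0158*4.4
   = 0.026 + 0.0950 + 0.0695
   = 0.1905


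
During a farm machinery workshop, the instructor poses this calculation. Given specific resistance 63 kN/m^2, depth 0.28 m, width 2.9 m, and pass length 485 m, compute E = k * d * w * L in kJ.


E = k * d * w * L
  = 63 * 0.28 * 2.9 * 485
  = 24810.66 kJ


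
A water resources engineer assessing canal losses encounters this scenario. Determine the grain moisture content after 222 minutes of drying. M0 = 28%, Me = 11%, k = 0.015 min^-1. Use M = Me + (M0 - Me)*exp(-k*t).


M = Me + (M0 - Me) * e^(-k*t)
  = 11 + (28 - 11) * e^(-0.015*222)
  = 11 + 17 * e^(-3.330)
  = 11 + 17 * 0.03579
  = 11 + 0.6085
  = 11.61%


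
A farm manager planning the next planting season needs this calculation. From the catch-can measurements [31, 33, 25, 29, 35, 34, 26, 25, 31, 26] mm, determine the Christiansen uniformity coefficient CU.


xbar = 295 / 10 = 29.500
sum|xi - xbar| = 33
CU = 100 * (1 - 33 / (10 * 29.500))
   = 100 * (1 - 0.1119)
   = 88.81%


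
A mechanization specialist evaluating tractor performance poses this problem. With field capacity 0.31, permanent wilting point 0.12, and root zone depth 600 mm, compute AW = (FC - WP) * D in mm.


AW = (FC - WP) * D
   = (0.31 - 0.12) * 600
   = 0.19 * 600
   = 114 mm


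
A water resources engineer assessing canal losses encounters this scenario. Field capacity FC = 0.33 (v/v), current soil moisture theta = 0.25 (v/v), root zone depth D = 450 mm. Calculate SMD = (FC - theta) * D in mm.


SMD = (FC - theta) * D
    = (0.33 - 0.25) * 450
    = 0.080 * 450
    = 36 mm


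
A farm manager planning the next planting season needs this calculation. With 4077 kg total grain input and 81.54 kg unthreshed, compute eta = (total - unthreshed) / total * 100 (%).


eta = (total - unthreshed) / total * 100
    = (4077 - 81.54) / 4077 * 100
    = 3995.46 / 4077 * 100
    = 98%


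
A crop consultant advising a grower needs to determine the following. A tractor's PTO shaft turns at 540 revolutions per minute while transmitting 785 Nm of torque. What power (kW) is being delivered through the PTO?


P = 2*pi*n*T / 60000
  = 2*pi * 540 * 785 / 60000
  = 2663442.25 / 60000
  = 44.39 kW


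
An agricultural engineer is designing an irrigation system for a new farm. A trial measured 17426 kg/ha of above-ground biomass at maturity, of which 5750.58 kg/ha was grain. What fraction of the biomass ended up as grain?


HI = grain_yield / biomass
   = 5750.58 / 17426
   = 0.33


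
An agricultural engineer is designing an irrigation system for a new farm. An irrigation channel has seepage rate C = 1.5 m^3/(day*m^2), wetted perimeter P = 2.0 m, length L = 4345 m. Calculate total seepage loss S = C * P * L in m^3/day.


S = C * P * L
  = 1.5 * 2.0 * 4345
  = 13035 m^3/day


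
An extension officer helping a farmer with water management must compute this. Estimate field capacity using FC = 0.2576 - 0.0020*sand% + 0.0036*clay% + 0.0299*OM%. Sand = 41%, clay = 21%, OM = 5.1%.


FC = 0.2576 - 0.0020*41 + 0.0036*21 + 0.0299*5.1
   = 0.2576 - 0.0820 + 0.0756 + 0.1525
   = 0.4037


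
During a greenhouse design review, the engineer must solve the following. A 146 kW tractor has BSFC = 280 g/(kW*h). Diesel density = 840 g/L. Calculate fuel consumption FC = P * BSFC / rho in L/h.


FC = P * BSFC / rho_fuel
   = 146 * 280 / 840
   = 40880 / 840
   = 48.67 L/h


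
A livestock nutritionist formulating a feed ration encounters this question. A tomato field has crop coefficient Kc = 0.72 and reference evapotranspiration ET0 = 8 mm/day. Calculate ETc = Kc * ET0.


ETc = Kc * ET0
    = 0.72 * 8
    = 5.76 mm/day


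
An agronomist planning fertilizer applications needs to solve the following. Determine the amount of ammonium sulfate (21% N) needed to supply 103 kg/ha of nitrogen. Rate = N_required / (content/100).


Rate = N_required / (N_content / 100)
     = 103 / (21 / 100)
     = 103 / 0.21
     = 490.48 kg/ha


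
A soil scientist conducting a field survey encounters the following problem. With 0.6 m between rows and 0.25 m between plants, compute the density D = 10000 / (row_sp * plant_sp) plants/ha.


D = 10000 / (row_sp * plant_sp)
  = 10000 / (0.6 * 0.25)
  = 10000 / 0.1500
  = 66666.67 plants/ha


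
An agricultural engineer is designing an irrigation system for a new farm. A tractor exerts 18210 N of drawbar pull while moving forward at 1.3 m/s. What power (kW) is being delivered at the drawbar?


P = F * v / 1000
  = 18210 * 1.3 / 1000
  = 23673 / 1000
  = 23.67 kW


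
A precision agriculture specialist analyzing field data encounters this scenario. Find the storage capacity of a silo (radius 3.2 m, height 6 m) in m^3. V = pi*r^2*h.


V = pi * r^2 * h
  = pi * 3.2^2 * 6
  = pi * 10.24 * 6
  = 193.02 m^3


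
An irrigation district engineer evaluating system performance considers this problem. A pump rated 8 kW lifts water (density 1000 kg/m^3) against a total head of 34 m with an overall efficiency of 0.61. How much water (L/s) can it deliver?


Q = (P * 1000 * eta) / (rho * g * H)
  = (8 * 1000 * 0.61) / (1000 * 9.81 * 34)
  = 4880 / 333540
  = 0.01463 m^3/s = 14.63 L/s


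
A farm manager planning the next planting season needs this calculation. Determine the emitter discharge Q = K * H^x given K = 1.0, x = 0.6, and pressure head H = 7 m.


Q = K * H^x
  = 1.0 * 7^0.6
  = 1.0 * 3.2141
  = 3.21 L/h


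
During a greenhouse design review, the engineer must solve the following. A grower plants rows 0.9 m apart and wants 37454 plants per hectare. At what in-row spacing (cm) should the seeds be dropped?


spacing = 10000 / (row_sp * density)
        = 10000 / (0.9 * 37454)
        = 10000 / 33708.60
        = 0.29666 m = 29.67 cm


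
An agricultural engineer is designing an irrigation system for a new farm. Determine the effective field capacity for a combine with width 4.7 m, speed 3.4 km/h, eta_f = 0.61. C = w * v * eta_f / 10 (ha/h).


C = w * v * eta_f / 10
  = 4.7 * 3.4 * 0.61 / 10
  = 9.75 / 10
  = 0.97 ha/h


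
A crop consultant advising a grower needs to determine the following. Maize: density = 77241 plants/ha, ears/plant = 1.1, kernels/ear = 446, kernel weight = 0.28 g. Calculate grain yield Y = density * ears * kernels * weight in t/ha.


Y = density * ears * kernels * kw
  = 77241 * 1.1 * 446 * 0.28 g/ha
  = 10610441.69 g/ha
  = 10610.44 kg/ha = 10.61 t/ha


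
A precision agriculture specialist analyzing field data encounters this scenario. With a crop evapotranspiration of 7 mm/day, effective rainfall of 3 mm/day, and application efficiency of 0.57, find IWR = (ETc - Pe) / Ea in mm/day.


IWR = (ETc - Pe) / Ea
    = (7 - 3) / 0.57
    = 4 / 0.57
    = 7.02 mm/day


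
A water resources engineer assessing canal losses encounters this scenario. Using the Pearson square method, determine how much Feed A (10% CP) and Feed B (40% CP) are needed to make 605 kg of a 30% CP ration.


parts_A = CP_b - target = 40 - 30 = 10
parts_B = target - CP_a = 30 - 10 = 20
total_parts = 10 + 20 = 30
Feed A = 605 * 10 / 30 = 201.67 kg
Feed B = 605 * 20 / 30 = 403.33 kg

201.67 kg


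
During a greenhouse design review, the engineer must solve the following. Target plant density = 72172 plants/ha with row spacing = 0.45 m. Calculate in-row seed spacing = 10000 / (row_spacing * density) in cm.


spacing = 10000 / (row_sp * density)
        = 10000 / (0.45 * 72172)
        = 10000 / 32477.40
        = 0.30791 m = 30.79 cm


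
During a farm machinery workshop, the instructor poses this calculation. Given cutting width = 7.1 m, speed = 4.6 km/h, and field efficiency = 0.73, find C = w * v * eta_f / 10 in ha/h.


C = w * v * eta_f / 10
  = 7.1 * 4.6 * 0.73 / 10
  = 23.84 / 10
  = 2.38 ha/h


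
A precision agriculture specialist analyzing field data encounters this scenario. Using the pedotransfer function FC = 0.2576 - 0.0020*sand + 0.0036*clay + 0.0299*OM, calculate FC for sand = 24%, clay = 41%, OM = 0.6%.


FC = 0.2576 - 0.0020*24 + 0.0036*41 + 0.0299*0.6
   = 0.2576 - 0.0480 + 0.1476 + 0.0179
   = 0.3751


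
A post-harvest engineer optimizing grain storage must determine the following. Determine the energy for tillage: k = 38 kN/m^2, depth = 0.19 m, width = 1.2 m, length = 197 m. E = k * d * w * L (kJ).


E = k * d * w * L
  = 38 * 0.19 * 1.2 * 197
  = 1706.81 kJ


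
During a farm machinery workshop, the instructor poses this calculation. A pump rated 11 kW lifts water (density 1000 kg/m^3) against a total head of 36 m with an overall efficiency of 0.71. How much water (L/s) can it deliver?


Q = (P * 1000 * eta) / (rho * g * H)
  = (11 * 1000 * 0.71) / (1000 * 9.81 * 36)
  = 7810 / 353160
  = 0.02211 m^3/s = 22.11 L/s


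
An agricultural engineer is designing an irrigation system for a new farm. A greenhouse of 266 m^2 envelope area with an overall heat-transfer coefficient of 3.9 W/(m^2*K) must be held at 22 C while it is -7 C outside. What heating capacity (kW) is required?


dT = 22 - (-7) = 29 K
Q = U * A * dT
  = 3.9 * 266 * 29
  = 30084.60 W = 30.08 kW


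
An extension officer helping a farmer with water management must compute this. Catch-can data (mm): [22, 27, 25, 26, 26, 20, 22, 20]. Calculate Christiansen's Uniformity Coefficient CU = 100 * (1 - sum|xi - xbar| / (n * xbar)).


xbar = 188 / 8 = 23.500
sum|xi - xbar| = 20
CU = 100 * (1 - 20 / (8 * 23.500))
   = 100 * (1 - 0.1064)
   = 89.36%


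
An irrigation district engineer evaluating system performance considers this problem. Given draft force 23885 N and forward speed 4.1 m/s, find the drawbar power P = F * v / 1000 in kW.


P = F * v / 1000
  = 23885 * 4.1 / 1000
  = 97928.50 / 1000
  = 97.93 kW


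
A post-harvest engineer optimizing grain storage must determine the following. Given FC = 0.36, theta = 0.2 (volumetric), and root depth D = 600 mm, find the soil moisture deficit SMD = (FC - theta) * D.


SMD = (FC - theta) * D
    = (0.36 - 0.2) * 600
    = 0.160 * 600
    = 96 mm


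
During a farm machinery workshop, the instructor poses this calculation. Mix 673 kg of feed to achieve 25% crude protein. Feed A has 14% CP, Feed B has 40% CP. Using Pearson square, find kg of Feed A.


parts_A = CP_b - target = 40 - 25 = 15
parts_B = target - CP_a = 25 - 14 = 11
total_parts = 15 + 11 = 26
Feed A = 673 * 15 / 26 = 388.27 kg
Feed B = 673 * 11 / 26 = 284.73 kg

388.27 kg


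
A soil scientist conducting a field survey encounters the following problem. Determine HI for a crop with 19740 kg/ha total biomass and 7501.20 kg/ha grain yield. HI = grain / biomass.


HI = grain_yield / biomass
   = 7501.20 / 19740
   = 0.38


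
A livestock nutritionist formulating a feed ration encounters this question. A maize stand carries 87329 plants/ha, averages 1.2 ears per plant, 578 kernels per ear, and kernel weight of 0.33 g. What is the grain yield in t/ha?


Y = density * ears * kernels * kw
  = 87329 * 1.2 * 578 * 0.33 g/ha
  = 19988560.15 g/ha
  = 19988.56 kg/ha = 19.99 t/ha


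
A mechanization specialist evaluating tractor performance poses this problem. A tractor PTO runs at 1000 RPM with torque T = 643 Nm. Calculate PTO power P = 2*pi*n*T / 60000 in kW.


P = 2*pi*n*T / 60000
  = 2*pi * 1000 * 643 / 60000
  = 4040088.15 / 60000
  = 67.33 kW


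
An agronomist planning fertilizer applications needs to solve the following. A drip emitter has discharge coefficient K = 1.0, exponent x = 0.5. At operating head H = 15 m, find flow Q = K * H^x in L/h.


Q = K * H^x
  = 1.0 * 15^0.5
  = 1.0 * 3.8730
  = 3.87 L/h


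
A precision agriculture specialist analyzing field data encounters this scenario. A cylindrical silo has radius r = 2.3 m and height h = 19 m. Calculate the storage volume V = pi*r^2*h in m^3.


V = pi * r^2 * h
  = pi * 2.3^2 * 19
  = pi * 5.29 * 19
  = 315.76 m^3


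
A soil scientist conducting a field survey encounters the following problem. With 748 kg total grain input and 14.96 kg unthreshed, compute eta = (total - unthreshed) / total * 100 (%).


eta = (total - unthreshed) / total * 100
    = (748 - 14.96) / 748 * 100
    = 733.04 / 748 * 100
    = 98%


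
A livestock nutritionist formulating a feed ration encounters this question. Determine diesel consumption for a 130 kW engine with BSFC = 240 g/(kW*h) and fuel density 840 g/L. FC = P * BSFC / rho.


FC = P * BSFC / rho_fuel
   = 130 * 240 / 840
   = 31200 / 840
   = 37.14 L/h


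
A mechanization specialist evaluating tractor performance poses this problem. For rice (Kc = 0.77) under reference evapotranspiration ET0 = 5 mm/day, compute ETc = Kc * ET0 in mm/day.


ETc = Kc * ET0
    = 0.77 * 5
    = 3.85 mm/day


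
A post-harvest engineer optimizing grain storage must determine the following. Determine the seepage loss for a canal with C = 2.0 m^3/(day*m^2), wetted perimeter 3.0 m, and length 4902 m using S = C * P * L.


S = C * P * L
  = 2.0 * 3.0 * 4902
  = 29412 m^3/day


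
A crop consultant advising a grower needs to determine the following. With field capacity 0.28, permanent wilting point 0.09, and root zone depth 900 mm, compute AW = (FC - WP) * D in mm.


AW = (FC - WP) * D
   = (0.28 - 0.09) * 900
   = 0.19 * 900
   = 171 mm


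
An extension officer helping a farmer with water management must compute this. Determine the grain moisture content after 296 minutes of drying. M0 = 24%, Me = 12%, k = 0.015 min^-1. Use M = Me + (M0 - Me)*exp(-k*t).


M = Me + (M0 - Me) * e^(-k*t)
  = 12 + (24 - 12) * e^(-0.015*296)
  = 12 + 12 * e^(-4.440)
  = 12 + 12 * 0.01180
  = 12 + 0.1416
  = 12.14%


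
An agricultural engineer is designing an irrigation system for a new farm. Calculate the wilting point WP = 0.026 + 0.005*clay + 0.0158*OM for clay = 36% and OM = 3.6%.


WP = 0.026 + 0.005*36 + 0.0158*3.6
   = 0.026 + 0.1800 + 0.0569
   = 0.2629


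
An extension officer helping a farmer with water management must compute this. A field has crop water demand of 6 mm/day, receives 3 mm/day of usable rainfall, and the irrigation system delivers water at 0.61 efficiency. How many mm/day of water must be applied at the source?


IWR = (ETc - Pe) / Ea
    = (6 - 3) / 0.61
    = 3 / 0.61
    = 4.92 mm/day


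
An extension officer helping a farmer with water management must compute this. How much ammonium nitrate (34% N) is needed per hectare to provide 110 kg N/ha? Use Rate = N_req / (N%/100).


Rate = N_required / (N_content / 100)
     = 110 / (34 / 100)
     = 110 / 0.34
     = 323.53 kg/ha


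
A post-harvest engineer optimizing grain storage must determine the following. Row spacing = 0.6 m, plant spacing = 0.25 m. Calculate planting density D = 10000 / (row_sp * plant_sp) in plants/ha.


D = 10000 / (row_sp * plant_sp)
  = 10000 / (0.6 * 0.25)
  = 10000 / 0.1500
  = 66666.67 plants/ha


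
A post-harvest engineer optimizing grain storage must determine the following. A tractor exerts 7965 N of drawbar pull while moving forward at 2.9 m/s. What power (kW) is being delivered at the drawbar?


P = F * v / 1000
  = 7965 * 2.9 / 1000
  = 23098.50 / 1000
  = 23.10 kW


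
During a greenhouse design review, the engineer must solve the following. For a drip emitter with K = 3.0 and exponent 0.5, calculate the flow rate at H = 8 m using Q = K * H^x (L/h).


Q = K * H^x
  = 3.0 * 8^0.5
  = 3.0 * 2.8284
  = 8.49 L/h


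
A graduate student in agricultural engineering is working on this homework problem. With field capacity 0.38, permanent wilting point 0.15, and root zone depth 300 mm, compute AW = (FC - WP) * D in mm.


AW = (FC - WP) * D
   = (0.38 - 0.15) * 300
   = 0.23 * 300
   = 69 mm


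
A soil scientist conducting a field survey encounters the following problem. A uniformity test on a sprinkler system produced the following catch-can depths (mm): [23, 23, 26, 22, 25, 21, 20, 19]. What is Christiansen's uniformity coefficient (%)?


xbar = 179 / 8 = 22.375
sum|xi - xbar| = 15
CU = 100 * (1 - 15 / (8 * 22.375))
   = 100 * (1 - 0.0838)
   = 91.62%


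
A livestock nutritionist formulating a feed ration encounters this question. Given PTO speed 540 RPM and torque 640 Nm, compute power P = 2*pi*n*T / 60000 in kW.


P = 2*pi*n*T / 60000
  = 2*pi * 540 * 640 / 60000
  = 2171468.84 / 60000
  = 36.19 kW


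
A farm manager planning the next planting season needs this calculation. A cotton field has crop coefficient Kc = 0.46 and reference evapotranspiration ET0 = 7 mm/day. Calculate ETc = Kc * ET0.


ETc = Kc * ET0
    = 0.46 * 7
    = 3.22 mm/day


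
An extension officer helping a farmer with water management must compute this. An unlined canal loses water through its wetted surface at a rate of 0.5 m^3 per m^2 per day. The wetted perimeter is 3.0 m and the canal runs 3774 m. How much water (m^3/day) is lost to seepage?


S = C * P * L
  = 0.5 * 3.0 * 3774
  = 5661 m^3/day


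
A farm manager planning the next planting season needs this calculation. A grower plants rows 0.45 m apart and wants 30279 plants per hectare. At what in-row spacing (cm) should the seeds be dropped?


spacing = 10000 / (row_sp * density)
        = 10000 / (0.45 * 30279)
        = 10000 / 13625.55
        = 0.73392 m = 73.39 cm


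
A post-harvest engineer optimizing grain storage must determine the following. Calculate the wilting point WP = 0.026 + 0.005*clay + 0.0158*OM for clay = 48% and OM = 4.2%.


WP = 0.026 + 0.005*48 + 0.0158*4.2
   = 0.026 + 0.2400 + 0.0664
   = 0.3324


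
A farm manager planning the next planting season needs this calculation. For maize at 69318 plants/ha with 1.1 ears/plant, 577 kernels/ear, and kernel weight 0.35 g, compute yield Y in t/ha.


Y = density * ears * kernels * kw
  = 69318 * 1.1 * 577 * 0.35 g/ha
  = 15398647.11 g/ha
  = 15398.65 kg/ha = 15.40 t/ha


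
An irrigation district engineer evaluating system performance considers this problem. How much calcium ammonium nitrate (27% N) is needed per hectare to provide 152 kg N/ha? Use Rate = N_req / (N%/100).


Rate = N_required / (N_content / 100)
     = 152 / (27 / 100)
     = 152 / 0.27
     = 562.96 kg/ha


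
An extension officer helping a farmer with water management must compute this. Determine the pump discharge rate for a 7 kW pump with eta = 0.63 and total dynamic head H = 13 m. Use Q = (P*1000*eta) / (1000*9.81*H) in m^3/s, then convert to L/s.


Q = (P * 1000 * eta) / (rho * g * H)
  = (7 * 1000 * 0.63) / (1000 * 9.81 * 13)
  = 4410 / 127530
  = 0.03458 m^3/s = 34.58 L/s


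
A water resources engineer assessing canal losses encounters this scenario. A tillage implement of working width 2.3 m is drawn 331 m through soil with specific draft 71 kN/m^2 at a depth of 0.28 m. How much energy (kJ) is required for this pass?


E = k * d * w * L
  = 71 * 0.28 * 2.3 * 331
  = 15134.64 kJ


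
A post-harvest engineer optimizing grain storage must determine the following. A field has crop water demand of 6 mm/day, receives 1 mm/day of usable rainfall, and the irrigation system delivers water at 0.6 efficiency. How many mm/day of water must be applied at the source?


IWR = (ETc - Pe) / Ea
    = (6 - 1) / 0.6
    = 5 / 0.6
    = 8.33 mm/day


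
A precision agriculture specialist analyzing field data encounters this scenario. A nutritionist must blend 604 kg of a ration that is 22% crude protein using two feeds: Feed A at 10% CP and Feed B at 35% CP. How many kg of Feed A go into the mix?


parts_A = CP_b - target = 35 - 22 = 13
parts_B = target - CP_a = 22 - 10 = 12
total_parts = 13 + 12 = 25
Feed A = 604 * 13 / 25 = 314.08 kg
Feed B = 604 * 12 / 25 = 289.92 kg

314.08 kg


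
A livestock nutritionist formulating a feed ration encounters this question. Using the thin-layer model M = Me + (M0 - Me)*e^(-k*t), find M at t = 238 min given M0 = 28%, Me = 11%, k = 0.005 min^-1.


M = Me + (M0 - Me) * e^(-k*t)
  = 11 + (28 - 11) * e^(-0.005*238)
  = 11 + 17 * e^(-1.190)
  = 11 + 17 * 0.30422
  = 11 + 5.1718
  = 16.17%


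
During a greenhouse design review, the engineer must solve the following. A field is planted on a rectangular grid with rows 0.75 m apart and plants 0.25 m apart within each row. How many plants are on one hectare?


D = 10000 / (row_sp * plant_sp)
  = 10000 / (0.75 * 0.25)
  = 10000 / 0.1875
  = 53333.33 plants/ha


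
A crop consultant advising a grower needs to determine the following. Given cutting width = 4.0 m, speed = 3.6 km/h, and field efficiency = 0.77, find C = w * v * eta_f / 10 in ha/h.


C = w * v * eta_f / 10
  = 4.0 * 3.6 * 0.77 / 10
  = 11.09 / 10
  = 1.11 ha/h


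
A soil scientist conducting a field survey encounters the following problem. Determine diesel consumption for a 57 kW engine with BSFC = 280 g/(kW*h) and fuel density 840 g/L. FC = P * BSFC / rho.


FC = P * BSFC / rho_fuel
   = 57 * 280 / 840
   = 15960 / 840
   = 19 L/h


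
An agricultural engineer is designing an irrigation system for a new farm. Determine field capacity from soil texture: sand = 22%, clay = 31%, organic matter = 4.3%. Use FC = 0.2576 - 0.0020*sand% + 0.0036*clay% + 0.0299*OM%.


FC = 0.2576 - 0.0020*22 + 0.0036*31 + 0.0299*4.3
   = 0.2576 - 0.0440 + 0.1116 + 0.1286
   = 0.4538


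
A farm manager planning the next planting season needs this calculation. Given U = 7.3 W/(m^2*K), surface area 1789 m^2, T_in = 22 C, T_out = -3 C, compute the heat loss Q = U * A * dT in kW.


dT = 22 - (-3) = 25 K
Q = U * A * dT
  = 7.3 * 1789 * 25
  = 326492.50 W = 326.49 kW


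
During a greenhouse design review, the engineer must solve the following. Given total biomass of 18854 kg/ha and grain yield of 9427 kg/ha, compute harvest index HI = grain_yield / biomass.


HI = grain_yield / biomass
   = 9427 / 18854
   = 0.50


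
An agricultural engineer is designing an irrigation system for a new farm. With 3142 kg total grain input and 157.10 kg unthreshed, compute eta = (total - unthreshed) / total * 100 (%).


eta = (total - unthreshed) / total * 100
    = (3142 - 157.10) / 3142 * 100
    = 2984.90 / 3142 * 100
    = 95%


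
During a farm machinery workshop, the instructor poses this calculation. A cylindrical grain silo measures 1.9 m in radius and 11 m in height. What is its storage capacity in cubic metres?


V = pi * r^2 * h
  = pi * 1.9^2 * 11
  = pi * 3.61 * 11
  = 124.75 m^3


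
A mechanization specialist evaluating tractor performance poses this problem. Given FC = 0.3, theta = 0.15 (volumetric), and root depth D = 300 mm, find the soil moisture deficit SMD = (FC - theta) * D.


SMD = (FC - theta) * D
    = (0.3 - 0.15) * 300
    = 0.150 * 300
    = 45 mm


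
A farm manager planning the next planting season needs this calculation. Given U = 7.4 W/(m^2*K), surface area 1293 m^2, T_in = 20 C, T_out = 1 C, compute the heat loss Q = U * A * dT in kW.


dT = 20 - (1) = 19 K
Q = U * A * dT
  = 7.4 * 1293 * 19
  = 181795.80 W = 181.80 kW


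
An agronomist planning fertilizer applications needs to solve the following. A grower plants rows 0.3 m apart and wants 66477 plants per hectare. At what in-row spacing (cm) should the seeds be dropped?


spacing = 10000 / (row_sp * density)
        = 10000 / (0.3 * 66477)
        = 10000 / 19943.10
        = 0.50143 m = 50.14 cm


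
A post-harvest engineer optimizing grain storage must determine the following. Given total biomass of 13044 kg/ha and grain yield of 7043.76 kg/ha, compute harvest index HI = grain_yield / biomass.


HI = grain_yield / biomass
   = 7043.76 / 13044
   = 0.54


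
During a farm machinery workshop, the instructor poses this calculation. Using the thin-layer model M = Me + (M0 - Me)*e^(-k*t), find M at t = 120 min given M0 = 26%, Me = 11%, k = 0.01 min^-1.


M = Me + (M0 - Me) * e^(-k*t)
  = 11 + (26 - 11) * e^(-0.01*120)
  = 11 + 15 * e^(-1.200)
  = 11 + 15 * 0.30119
  = 11 + 4.5179
  = 15.52%
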